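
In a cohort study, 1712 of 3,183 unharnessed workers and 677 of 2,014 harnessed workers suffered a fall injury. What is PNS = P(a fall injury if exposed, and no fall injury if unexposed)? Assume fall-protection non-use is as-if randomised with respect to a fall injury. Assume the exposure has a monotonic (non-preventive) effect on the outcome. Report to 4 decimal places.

PNS ≈ 0.2017

p₁ = P(outcome | exposed) = 1712/3183 = 0.53786
p₀ = P(outcome | unexposed) = 677/2014 = 0.33615
Under exogeneity and monotonicity, PNS = p₁ − p₀.
PNS = 0.53786 − 0.33615 = 0.20171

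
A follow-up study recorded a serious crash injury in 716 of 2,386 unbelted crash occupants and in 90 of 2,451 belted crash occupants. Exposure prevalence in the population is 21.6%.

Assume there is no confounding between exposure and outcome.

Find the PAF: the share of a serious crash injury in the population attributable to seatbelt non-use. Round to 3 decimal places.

p₁ = P(outcome | exposed) = 716/2386 = 0.30008
p₀ = P(outcome | unexposed) = 90/2451 = 0.03672
Overall risk P(Y=1) = π·p₁ + (1−π)·p₀ = 0.216×0.30008 + 0.784×0.03672 = 0.093606.
Under exogeneity, PAF = [P(Y=1) − p₀] / P(Y=1).
PAF = (0.093606 − 0.03672) / 0.093606 ≈ 0.6077

PAF ≈ 0.608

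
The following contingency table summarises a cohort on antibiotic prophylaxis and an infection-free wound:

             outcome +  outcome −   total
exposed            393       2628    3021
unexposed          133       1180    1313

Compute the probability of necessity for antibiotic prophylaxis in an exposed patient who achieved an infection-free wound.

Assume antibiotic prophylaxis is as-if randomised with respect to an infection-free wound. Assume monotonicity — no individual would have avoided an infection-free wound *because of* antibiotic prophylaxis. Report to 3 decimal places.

p₁ = P(outcome | exposed) = 393/3021 = 0.13009
p₀ = P(outcome | unexposed) = 133/1313 = 0.10129
Under exogeneity and monotonicity, PN = (p₁ − p₀)/p₁.
PN = (0.13009 − 0.10129) / 0.13009 ≈ 0.2213

PN ≈ 0.221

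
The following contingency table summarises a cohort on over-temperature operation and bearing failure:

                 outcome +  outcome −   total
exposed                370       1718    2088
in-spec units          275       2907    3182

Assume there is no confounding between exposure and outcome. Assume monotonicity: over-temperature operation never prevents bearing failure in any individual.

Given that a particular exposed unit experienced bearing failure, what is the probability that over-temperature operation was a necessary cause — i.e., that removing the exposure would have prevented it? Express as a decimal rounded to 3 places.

p₁ = P(outcome | exposed) = 370/2088 = 0.1772
p₀ = P(outcome | unexposed) = 275/3182 = 0.086424
Under exogeneity and monotonicity, PN = (p₁ − p₀) / p₁.
PN = (0.1772 − 0.086424) / 0.1772 = 0.090779 / 0.1772 ≈ 0.5123

PN ≈ 0.512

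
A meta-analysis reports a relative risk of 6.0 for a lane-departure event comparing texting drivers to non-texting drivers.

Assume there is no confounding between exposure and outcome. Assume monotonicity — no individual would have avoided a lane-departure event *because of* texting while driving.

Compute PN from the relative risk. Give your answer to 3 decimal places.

Under exogeneity and monotonicity, PN = (RR − 1) / RR = 1 − 1/RR.
PN = (6.0 − 1) / 6.0 = 5 / 6.0 ≈ 0.8333

PN ≈ 0.833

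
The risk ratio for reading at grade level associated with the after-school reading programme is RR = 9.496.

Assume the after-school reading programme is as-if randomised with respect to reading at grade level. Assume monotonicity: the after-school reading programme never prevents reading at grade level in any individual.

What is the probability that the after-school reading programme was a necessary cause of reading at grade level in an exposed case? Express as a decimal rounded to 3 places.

Under exogeneity and monotonicity, PN = (RR − 1) / RR = 1 − 1/RR.
PN = (9.496 − 1) / 9.496 = 8.496 / 9.496 ≈ 0.8947

PN ≈ 0.895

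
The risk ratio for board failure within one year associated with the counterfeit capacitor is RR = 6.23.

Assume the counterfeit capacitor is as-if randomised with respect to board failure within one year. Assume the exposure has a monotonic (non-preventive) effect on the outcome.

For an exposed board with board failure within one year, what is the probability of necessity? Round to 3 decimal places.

Under exogeneity and monotonicity, PN = (RR − 1) / RR = 1 − 1/RR.
PN = (6.23 − 1) / 6.23 = 5.23 / 6.23 ≈ 0.8395

PN ≈ 0.839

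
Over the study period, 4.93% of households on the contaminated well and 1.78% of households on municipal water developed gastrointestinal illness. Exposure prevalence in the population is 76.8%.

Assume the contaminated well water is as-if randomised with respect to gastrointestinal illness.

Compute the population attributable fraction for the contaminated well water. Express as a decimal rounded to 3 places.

PAF ≈ 0.576

p₁ = 0.0493, p₀ = 0.0178.
Overall risk P(Y=1) = π·p₁ + (1−π)·p₀ = 0.768×0.0493 + 0.232×0.0178 = 0.041992.
Under exogeneity, PAF = [P(Y=1) − p₀] / P(Y=1).
PAF = (0.041992 − 0.0178) / 0.041992 ≈ 0.5761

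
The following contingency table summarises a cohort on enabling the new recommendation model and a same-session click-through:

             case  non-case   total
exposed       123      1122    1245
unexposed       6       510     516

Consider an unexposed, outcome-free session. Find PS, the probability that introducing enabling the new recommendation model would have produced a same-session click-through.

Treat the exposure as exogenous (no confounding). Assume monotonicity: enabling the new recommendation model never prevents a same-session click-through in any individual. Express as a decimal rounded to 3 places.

PS ≈ 0.088

p₁ = P(outcome | exposed) = 123/1245 = 0.098795
p₀ = P(outcome | unexposed) = 6/516 = 0.011628
Under exogeneity and monotonicity, PS = (p₁ − p₀) / (1 − p₀).
PS = (0.098795 − 0.011628) / (1 − 0.011628) = 0.087167 / 0.98837 ≈ 0.0882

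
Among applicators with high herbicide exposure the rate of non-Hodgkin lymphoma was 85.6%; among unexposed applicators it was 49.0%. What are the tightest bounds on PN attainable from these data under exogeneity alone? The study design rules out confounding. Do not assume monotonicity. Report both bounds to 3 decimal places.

0.428 ≤ PN ≤ 0.596

p₁ = 0.856, p₀ = 0.49.
Under exogeneity alone the bounds on PN are max{0,(p₁−p₀)/p₁} ≤ PN ≤ min{1,(1−p₀)/p₁}.
  lower = (p₁ − p₀)/p₁ = 0.366 / 0.856 ≈ 0.4276
  upper = min{1, (1 − p₀)/p₁} = 0.51 / 0.856 ≈ 0.5958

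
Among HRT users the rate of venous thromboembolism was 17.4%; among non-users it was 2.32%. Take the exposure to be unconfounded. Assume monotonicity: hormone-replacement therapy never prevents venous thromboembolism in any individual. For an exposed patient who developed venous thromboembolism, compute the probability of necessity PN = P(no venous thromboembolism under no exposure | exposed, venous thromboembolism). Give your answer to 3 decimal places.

p₁ = 0.174, p₀ = 0.0232.
Under exogeneity and monotonicity, PN = (p₁ − p₀) / p₁.
PN = (0.174 − 0.0232) / 0.174 = 0.1508 / 0.174 ≈ 0.8667

PN ≈ 0.867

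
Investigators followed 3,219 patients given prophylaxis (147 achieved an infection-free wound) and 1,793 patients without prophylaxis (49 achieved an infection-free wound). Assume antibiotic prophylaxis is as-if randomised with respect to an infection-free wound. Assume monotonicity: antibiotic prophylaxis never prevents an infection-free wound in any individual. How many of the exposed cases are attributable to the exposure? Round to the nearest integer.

p₁ = P(outcome | exposed) = 147/3219 = 0.045666
p₀ = P(outcome | unexposed) = 49/1793 = 0.027328
PN = (p₁ − p₀)/p₁ = (0.045666 − 0.027328) / 0.045666 ≈ 0.40156.
Attributable cases ≈ PN × (exposed cases) = 0.40156 × 147 ≈ 59.03.

about 59 cases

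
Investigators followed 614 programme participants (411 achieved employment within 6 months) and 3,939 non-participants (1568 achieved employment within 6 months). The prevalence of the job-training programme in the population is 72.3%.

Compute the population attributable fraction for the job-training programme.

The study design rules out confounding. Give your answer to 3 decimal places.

PAF ≈ 0.330

p₁ = P(outcome | exposed) = 411/614 = 0.66938
p₀ = P(outcome | unexposed) = 1568/3939 = 0.39807
Overall risk P(Y=1) = π·p₁ + (1−π)·p₀ = 0.723×0.66938 + 0.277×0.39807 = 0.59423.
Under exogeneity, PAF = [P(Y=1) − p₀] / P(Y=1).
PAF = (0.59423 − 0.39807) / 0.59423 ≈ 0.3301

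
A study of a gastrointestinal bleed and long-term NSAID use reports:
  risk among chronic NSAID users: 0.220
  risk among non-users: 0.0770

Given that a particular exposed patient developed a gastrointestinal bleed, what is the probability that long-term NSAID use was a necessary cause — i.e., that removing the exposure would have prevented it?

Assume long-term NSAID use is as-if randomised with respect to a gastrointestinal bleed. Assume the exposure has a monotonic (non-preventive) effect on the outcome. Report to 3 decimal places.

Let p₁ = 0.22, p₀ = 0.077.
Under exogeneity and monotonicity, PN = (p₁ − p₀) / p₁.
PN = (0.22 − 0.077) / 0.22 = 0.143 / 0.22 ≈ 0.6500

PN ≈ 0.650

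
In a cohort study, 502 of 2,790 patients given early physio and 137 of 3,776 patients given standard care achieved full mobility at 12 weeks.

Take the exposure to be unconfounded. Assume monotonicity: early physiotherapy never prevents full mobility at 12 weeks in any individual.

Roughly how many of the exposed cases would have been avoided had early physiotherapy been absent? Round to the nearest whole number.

about 401 cases

p₁ = P(outcome | exposed) = 502/2790 = 0.17993
p₀ = P(outcome | unexposed) = 137/3776 = 0.036282
PN = (p₁ − p₀)/p₁ = (0.17993 − 0.036282) / 0.17993 ≈ 0.79835.
Attributable cases ≈ PN × (exposed cases) = 0.79835 × 502 ≈ 400.77.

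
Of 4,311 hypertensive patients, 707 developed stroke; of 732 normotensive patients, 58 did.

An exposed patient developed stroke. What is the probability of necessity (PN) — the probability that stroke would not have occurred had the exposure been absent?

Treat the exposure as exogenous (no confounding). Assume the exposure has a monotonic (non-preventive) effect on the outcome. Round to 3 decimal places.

p₁ = P(outcome | exposed) = 707/4311 = 0.164
p₀ = P(outcome | unexposed) = 58/732 = 0.079235
Under exogeneity and monotonicity, PN = (p₁ − p₀) / p₁.
PN = (0.164 − 0.079235) / 0.164 = 0.084764 / 0.164 ≈ 0.5169

PN ≈ 0.517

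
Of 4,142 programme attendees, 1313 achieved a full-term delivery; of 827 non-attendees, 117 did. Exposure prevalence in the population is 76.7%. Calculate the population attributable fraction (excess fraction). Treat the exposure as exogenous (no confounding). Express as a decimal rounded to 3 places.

p₁ = P(outcome | exposed) = 1313/4142 = 0.317
p₀ = P(outcome | unexposed) = 117/827 = 0.14148
Overall risk P(Y=1) = π·p₁ + (1−π)·p₀ = 0.767×0.317 + 0.233×0.14148 = 0.2761.
Under exogeneity, PAF = [P(Y=1) − p₀] / P(Y=1).
PAF = (0.2761 − 0.14148) / 0.2761 ≈ 0.4876

PAF ≈ 0.488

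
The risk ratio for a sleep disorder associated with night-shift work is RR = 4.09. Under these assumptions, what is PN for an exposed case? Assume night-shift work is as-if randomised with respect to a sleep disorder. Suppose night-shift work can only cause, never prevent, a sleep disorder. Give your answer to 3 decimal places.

PN ≈ 0.756

Under exogeneity and monotonicity, PN = (RR − 1) / RR = 1 − 1/RR.
PN = (4.09 − 1) / 4.09 = 3.09 / 4.09 ≈ 0.7555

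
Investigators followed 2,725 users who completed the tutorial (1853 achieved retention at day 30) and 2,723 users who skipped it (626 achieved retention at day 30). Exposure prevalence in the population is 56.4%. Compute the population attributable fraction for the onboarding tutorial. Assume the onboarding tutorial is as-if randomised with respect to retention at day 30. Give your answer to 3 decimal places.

p₁ = P(outcome | exposed) = 1853/2725 = 0.68
p₀ = P(outcome | unexposed) = 626/2723 = 0.22989
Overall risk P(Y=1) = π·p₁ + (1−π)·p₀ = 0.564×0.68 + 0.436×0.22989 = 0.48375.
Under exogeneity, PAF = [P(Y=1) − p₀] / P(Y=1).
PAF = (0.48375 − 0.22989) / 0.48375 ≈ 0.5248

PAF ≈ 0.525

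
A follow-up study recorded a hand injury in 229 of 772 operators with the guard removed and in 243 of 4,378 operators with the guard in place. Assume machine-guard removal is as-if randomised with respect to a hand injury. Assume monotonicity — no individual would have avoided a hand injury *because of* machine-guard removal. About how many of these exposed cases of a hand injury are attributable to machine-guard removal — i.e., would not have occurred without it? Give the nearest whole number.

about 186 cases

p₁ = P(outcome | exposed) = 229/772 = 0.29663
p₀ = P(outcome | unexposed) = 243/4378 = 0.055505
PN = (p₁ − p₀)/p₁ = (0.29663 − 0.055505) / 0.29663 ≈ 0.81288.
Attributable cases ≈ PN × (exposed cases) = 0.81288 × 229 ≈ 186.15.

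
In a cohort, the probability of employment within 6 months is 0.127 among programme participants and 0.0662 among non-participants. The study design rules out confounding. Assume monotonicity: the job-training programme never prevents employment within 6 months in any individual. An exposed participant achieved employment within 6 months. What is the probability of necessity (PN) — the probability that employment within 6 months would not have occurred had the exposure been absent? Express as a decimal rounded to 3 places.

Let p₁ = 0.127, p₀ = 0.0662.
Under exogeneity and monotonicity, PN = (p₁ − p₀) / p₁.
PN = (0.127 − 0.0662) / 0.127 = 0.0608 / 0.127 ≈ 0.4787

PN ≈ 0.479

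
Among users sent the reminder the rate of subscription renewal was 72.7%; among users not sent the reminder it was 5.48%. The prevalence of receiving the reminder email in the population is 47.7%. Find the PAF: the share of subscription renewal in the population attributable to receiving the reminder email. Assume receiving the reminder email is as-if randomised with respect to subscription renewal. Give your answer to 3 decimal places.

PAF ≈ 0.854

p₁ = 0.727, p₀ = 0.0548.
Overall risk P(Y=1) = π·p₁ + (1−π)·p₀ = 0.477×0.727 + 0.523×0.0548 = 0.37544.
Under exogeneity, PAF = [P(Y=1) − p₀] / P(Y=1).
PAF = (0.37544 − 0.0548) / 0.37544 ≈ 0.8540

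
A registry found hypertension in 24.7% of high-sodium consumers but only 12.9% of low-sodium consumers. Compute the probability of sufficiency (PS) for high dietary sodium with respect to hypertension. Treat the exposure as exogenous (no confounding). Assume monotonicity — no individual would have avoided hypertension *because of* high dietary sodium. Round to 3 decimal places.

PS ≈ 0.135

p₁ = 0.247, p₀ = 0.129.
Under exogeneity and monotonicity, PS = (p₁ − p₀) / (1 − p₀).
PS = (0.247 − 0.129) / (1 − 0.129) = 0.118 / 0.871 ≈ 0.1355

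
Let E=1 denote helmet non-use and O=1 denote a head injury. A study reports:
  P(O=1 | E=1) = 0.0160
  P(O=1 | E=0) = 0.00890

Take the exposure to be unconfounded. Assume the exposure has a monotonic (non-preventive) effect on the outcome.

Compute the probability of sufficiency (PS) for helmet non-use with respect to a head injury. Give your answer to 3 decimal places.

PS ≈ 0.007

Let p₁ = 0.016, p₀ = 0.0089.
Under exogeneity and monotonicity, PS = (p₁ − p₀) / (1 − p₀).
PS = (0.016 − 0.0089) / (1 − 0.0089) = 0.0071 / 0.9911 ≈ 0.0072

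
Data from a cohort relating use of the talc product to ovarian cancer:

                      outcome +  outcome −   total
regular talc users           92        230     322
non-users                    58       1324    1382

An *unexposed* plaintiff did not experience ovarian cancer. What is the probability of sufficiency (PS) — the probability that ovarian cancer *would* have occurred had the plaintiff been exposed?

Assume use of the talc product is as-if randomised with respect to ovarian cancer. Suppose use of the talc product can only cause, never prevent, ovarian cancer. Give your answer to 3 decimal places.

p₁ = P(outcome | exposed) = 92/322 = 0.28571
p₀ = P(outcome | unexposed) = 58/1382 = 0.041968
Under exogeneity and monotonicity, PS = (p₁ − p₀)/(1 − p₀).
PS = (0.28571 − 0.041968) / 0.95803 ≈ 0.2544

PS ≈ 0.254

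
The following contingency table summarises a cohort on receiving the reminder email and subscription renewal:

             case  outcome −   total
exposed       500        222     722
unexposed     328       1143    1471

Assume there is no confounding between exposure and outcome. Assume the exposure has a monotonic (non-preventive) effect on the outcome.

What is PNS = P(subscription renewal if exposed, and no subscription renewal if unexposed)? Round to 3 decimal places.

PNS ≈ 0.470

p₁ = P(outcome | exposed) = 500/722 = 0.69252
p₀ = P(outcome | unexposed) = 328/1471 = 0.22298
Under exogeneity and monotonicity, PNS = p₁ − p₀.
PNS = 0.69252 − 0.22298 = 0.46954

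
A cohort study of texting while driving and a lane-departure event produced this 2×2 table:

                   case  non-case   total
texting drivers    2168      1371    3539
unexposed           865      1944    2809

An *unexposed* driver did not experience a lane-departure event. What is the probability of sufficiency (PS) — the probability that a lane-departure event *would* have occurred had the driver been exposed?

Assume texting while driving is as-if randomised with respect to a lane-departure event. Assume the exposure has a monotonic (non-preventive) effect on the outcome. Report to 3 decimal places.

p₁ = P(outcome | exposed) = 2168/3539 = 0.6126
p₀ = P(outcome | unexposed) = 865/2809 = 0.30794
Under exogeneity and monotonicity, PS = (p₁ − p₀)/(1 − p₀).
PS = (0.6126 − 0.30794) / 0.69206 ≈ 0.4402

PS ≈ 0.440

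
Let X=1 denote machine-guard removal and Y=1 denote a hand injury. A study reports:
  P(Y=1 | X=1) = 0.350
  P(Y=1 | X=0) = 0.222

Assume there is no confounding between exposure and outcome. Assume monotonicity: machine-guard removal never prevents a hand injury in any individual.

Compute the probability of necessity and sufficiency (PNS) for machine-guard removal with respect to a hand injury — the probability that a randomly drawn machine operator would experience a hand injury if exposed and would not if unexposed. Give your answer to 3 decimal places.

Let p₁ = 0.35, p₀ = 0.222.
Under exogeneity and monotonicity, PNS = p₁ − p₀.
PNS = 0.35 − 0.222 = 0.128

PNS ≈ 0.128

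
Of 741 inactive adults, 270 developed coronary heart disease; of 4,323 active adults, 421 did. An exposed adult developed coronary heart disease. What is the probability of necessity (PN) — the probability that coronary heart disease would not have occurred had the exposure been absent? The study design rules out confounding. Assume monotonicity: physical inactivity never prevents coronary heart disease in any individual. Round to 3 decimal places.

PN ≈ 0.733

p₁ = P(outcome | exposed) = 270/741 = 0.36437
p₀ = P(outcome | unexposed) = 421/4323 = 0.097386
Under exogeneity and monotonicity, PN = (p₁ − p₀) / p₁.
PN = (0.36437 − 0.097386) / 0.36437 = 0.26699 / 0.36437 ≈ 0.7327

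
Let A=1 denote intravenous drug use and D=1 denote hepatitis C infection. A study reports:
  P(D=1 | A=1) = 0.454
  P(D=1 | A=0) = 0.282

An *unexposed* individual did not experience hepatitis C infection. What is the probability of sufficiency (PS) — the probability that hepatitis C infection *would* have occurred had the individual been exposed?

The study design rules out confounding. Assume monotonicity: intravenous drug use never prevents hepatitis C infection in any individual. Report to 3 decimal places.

Let p₁ = 0.454, p₀ = 0.282.
Under exogeneity and monotonicity, PS = (p₁ − p₀) / (1 − p₀).
PS = (0.454 − 0.282) / (1 − 0.282) = 0.172 / 0.718 ≈ 0.2396

PS ≈ 0.240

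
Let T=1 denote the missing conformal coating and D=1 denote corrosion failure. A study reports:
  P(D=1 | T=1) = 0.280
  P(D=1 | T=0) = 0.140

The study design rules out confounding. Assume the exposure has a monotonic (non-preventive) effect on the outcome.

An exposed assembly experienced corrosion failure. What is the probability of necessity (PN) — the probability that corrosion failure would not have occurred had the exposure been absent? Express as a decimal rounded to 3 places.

PN ≈ 0.500

Let p₁ = 0.28, p₀ = 0.14.
Under exogeneity and monotonicity, PN = (p₁ − p₀) / p₁.
PN = (0.28 − 0.14) / 0.28 = 0.14 / 0.28 ≈ 0.5000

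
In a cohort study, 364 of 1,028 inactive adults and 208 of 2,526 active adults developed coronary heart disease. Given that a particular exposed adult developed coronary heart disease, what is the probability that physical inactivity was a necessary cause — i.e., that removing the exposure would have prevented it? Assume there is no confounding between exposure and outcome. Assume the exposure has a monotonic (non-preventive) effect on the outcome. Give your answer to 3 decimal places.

p₁ = P(outcome | exposed) = 364/1028 = 0.35409
p₀ = P(outcome | unexposed) = 208/2526 = 0.082344
Under exogeneity and monotonicity, PN = (p₁ − p₀) / p₁.
PN = (0.35409 − 0.082344) / 0.35409 = 0.27174 / 0.35409 ≈ 0.7674

PN ≈ 0.767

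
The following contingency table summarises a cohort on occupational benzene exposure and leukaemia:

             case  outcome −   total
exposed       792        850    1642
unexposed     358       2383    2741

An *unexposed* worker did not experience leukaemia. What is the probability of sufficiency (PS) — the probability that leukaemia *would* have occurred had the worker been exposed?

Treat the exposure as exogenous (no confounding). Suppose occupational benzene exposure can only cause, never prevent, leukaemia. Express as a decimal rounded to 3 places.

p₁ = P(outcome | exposed) = 792/1642 = 0.48234
p₀ = P(outcome | unexposed) = 358/2741 = 0.13061
Under exogeneity and monotonicity, PS = (p₁ − p₀) / (1 − p₀).
PS = (0.48234 − 0.13061) / (1 − 0.13061) = 0.35173 / 0.86939 ≈ 0.4046

PS ≈ 0.405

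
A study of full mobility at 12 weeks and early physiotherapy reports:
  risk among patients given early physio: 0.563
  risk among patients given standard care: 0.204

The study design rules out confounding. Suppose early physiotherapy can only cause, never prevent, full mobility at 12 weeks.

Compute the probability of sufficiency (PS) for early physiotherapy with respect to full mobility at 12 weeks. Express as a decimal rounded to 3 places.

Let p₁ = 0.563, p₀ = 0.204.
Under exogeneity and monotonicity, PS = (p₁ − p₀) / (1 − p₀).
PS = (0.563 − 0.204) / (1 − 0.204) = 0.359 / 0.796 ≈ 0.4510

PS ≈ 0.451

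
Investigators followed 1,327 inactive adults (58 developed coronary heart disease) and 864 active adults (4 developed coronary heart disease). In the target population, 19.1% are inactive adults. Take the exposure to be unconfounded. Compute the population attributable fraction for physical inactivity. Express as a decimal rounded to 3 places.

p₁ = P(outcome | exposed) = 58/1327 = 0.043708
p₀ = P(outcome | unexposed) = 4/864 = 0.0046296
Overall risk P(Y=1) = π·p₁ + (1−π)·p₀ = 0.191×0.043708 + 0.809×0.0046296 = 0.012094.
Under exogeneity, PAF = [P(Y=1) − p₀] / P(Y=1).
PAF = (0.012094 − 0.0046296) / 0.012094 ≈ 0.6172

PAF ≈ 0.617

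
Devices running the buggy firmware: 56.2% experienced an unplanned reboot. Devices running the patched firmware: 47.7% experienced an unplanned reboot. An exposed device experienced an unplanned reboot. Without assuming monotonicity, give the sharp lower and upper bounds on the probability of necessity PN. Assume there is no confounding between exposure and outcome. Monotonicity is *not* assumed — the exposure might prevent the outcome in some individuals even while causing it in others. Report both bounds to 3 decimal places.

0.151 ≤ PN ≤ 0.931

p₁ = 0.562, p₀ = 0.477.
Under exogeneity alone the bounds on PN are max{0,(p₁−p₀)/p₁} ≤ PN ≤ min{1,(1−p₀)/p₁}.
  lower = (p₁ − p₀)/p₁ = 0.085 / 0.562 ≈ 0.1512
  upper = min{1, (1 − p₀)/p₁} = 0.523 / 0.562 ≈ 0.9306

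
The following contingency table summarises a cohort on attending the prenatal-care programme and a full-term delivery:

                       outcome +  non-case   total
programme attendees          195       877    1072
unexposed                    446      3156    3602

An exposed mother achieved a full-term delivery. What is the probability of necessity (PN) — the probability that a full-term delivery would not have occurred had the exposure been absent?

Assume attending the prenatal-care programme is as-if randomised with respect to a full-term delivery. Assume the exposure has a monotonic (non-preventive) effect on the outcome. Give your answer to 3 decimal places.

PN ≈ 0.319

p₁ = P(outcome | exposed) = 195/1072 = 0.1819
p₀ = P(outcome | unexposed) = 446/3602 = 0.12382
Under exogeneity and monotonicity, PN = (p₁ − p₀)/p₁.
PN = (0.1819 − 0.12382) / 0.1819 ≈ 0.3193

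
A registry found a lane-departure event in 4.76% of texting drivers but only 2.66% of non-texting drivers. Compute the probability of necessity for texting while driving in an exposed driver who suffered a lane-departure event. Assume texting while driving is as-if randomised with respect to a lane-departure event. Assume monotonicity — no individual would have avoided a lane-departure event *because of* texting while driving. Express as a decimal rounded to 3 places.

PN ≈ 0.441

p₁ = 0.0476, p₀ = 0.0266.
Under exogeneity and monotonicity, PN = (p₁ − p₀) / p₁.
PN = (0.0476 − 0.0266) / 0.0476 = 0.021 / 0.0476 ≈ 0.4412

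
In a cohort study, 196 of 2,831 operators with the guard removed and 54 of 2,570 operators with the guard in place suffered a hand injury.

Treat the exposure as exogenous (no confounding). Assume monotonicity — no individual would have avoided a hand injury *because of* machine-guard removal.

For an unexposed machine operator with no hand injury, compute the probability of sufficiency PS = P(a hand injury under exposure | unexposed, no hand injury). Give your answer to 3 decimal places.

PS ≈ 0.049

p₁ = P(outcome | exposed) = 196/2831 = 0.069233
p₀ = P(outcome | unexposed) = 54/2570 = 0.021012
Under exogeneity and monotonicity, PS = (p₁ − p₀) / (1 − p₀).
PS = (0.069233 − 0.021012) / (1 − 0.021012) = 0.048222 / 0.97899 ≈ 0.0493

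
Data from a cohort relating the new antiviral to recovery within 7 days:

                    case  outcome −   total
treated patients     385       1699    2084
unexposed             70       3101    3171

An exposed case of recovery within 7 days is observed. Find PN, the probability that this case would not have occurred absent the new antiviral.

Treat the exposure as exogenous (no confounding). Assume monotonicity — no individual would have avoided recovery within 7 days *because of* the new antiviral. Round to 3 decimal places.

PN ≈ 0.881

p₁ = P(outcome | exposed) = 385/2084 = 0.18474
p₀ = P(outcome | unexposed) = 70/3171 = 0.022075
Under exogeneity and monotonicity, PN = (p₁ − p₀)/p₁.
PN = (0.18474 − 0.022075) / 0.18474 ≈ 0.8805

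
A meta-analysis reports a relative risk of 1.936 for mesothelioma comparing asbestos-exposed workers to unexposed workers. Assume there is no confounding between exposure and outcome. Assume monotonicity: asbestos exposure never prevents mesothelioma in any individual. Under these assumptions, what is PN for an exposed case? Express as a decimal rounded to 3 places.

Under exogeneity and monotonicity, PN = (RR − 1) / RR = 1 − 1/RR.
PN = (1.936 − 1) / 1.936 = 0.936 / 1.936 ≈ 0.4835

PN ≈ 0.483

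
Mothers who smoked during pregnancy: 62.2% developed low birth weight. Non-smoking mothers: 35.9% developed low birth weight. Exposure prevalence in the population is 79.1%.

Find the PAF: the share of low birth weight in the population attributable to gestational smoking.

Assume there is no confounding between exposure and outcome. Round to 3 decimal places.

p₁ = 0.622, p₀ = 0.359.
Overall risk P(Y=1) = π·p₁ + (1−π)·p₀ = 0.791×0.622 + 0.209×0.359 = 0.56703.
Under exogeneity, PAF = [P(Y=1) − p₀] / P(Y=1).
PAF = (0.56703 − 0.359) / 0.56703 ≈ 0.3669

PAF ≈ 0.367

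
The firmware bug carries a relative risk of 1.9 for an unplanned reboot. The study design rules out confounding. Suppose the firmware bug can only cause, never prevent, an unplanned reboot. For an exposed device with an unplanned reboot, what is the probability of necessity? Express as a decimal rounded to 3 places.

PN ≈ 0.474

Under exogeneity and monotonicity, PN = (RR − 1) / RR = 1 − 1/RR.
PN = (1.9 − 1) / 1.9 = 0.9 / 1.9 ≈ 0.4737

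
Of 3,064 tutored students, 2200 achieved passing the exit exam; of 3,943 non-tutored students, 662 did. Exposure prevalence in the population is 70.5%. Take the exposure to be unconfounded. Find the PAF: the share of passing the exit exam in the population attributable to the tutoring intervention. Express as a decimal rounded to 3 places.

PAF ≈ 0.698

p₁ = P(outcome | exposed) = 2200/3064 = 0.71802
p₀ = P(outcome | unexposed) = 662/3943 = 0.16789
Overall risk P(Y=1) = π·p₁ + (1−π)·p₀ = 0.705×0.71802 + 0.295×0.16789 = 0.55573.
Under exogeneity, PAF = [P(Y=1) − p₀] / P(Y=1).
PAF = (0.55573 − 0.16789) / 0.55573 ≈ 0.6979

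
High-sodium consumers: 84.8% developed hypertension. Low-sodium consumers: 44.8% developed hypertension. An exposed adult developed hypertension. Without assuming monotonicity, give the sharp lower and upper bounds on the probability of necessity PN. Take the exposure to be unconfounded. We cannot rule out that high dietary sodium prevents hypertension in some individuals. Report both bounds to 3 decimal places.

p₁ = 0.848, p₀ = 0.448.
Under exogeneity alone the bounds on PN are max{0,(p₁−p₀)/p₁} ≤ PN ≤ min{1,(1−p₀)/p₁}.
  lower = (p₁ − p₀)/p₁ = 0.4 / 0.848 ≈ 0.4717
  upper = min{1, (1 − p₀)/p₁} = 0.552 / 0.848 ≈ 0.6509

0.472 ≤ PN ≤ 0.651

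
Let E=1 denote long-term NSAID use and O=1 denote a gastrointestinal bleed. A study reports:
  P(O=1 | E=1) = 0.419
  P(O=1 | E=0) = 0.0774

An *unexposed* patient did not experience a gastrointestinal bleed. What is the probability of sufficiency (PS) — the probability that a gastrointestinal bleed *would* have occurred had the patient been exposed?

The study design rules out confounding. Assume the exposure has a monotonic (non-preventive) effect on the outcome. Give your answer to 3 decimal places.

Let p₁ = 0.419, p₀ = 0.0774.
Under exogeneity and monotonicity, PS = (p₁ − p₀) / (1 − p₀).
PS = (0.419 − 0.0774) / (1 − 0.0774) = 0.3416 / 0.9226 ≈ 0.3703

PS ≈ 0.370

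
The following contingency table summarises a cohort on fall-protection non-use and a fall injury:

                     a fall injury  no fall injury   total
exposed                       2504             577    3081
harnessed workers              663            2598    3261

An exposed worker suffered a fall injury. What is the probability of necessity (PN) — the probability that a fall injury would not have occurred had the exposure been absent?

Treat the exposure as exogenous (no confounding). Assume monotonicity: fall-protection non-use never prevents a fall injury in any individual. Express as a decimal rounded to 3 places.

p₁ = P(outcome | exposed) = 2504/3081 = 0.81272
p₀ = P(outcome | unexposed) = 663/3261 = 0.20331
Under exogeneity and monotonicity, PN = (p₁ − p₀)/p₁.
PN = (0.81272 − 0.20331) / 0.81272 ≈ 0.7498

PN ≈ 0.750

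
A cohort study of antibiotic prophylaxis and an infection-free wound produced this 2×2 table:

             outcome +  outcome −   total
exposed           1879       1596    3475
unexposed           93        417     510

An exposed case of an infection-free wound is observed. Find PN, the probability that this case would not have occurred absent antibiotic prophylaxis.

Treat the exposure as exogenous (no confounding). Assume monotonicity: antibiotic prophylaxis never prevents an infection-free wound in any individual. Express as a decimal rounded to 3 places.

p₁ = P(outcome | exposed) = 1879/3475 = 0.54072
p₀ = P(outcome | unexposed) = 93/510 = 0.18235
Under exogeneity and monotonicity, PN = (p₁ − p₀)/p₁.
PN = (0.54072 − 0.18235) / 0.54072 ≈ 0.6628

PN ≈ 0.663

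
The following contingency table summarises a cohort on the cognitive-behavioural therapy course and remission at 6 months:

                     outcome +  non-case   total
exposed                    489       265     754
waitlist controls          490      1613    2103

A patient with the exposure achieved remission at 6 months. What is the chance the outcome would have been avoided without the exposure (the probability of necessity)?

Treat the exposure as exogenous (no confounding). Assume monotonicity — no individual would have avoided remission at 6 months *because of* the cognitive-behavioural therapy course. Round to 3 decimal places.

PN ≈ 0.641

p₁ = P(outcome | exposed) = 489/754 = 0.64854
p₀ = P(outcome | unexposed) = 490/2103 = 0.233
Under exogeneity and monotonicity, PN = (p₁ − p₀)/p₁.
PN = (0.64854 − 0.233) / 0.64854 ≈ 0.6407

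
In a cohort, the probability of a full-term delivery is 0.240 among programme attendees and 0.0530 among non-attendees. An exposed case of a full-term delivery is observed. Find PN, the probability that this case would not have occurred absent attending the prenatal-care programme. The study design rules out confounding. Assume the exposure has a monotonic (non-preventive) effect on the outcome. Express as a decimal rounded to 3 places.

Let p₁ = 0.24, p₀ = 0.053.
Under exogeneity and monotonicity, PN = (p₁ − p₀) / p₁.
PN = (0.24 − 0.053) / 0.24 = 0.187 / 0.24 ≈ 0.7792

PN ≈ 0.779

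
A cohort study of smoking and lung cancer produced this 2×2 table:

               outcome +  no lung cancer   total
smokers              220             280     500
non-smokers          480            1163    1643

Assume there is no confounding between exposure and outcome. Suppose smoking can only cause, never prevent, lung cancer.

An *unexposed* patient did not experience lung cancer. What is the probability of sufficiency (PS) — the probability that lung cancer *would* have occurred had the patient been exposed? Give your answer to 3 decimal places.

p₁ = P(outcome | exposed) = 220/500 = 0.44
p₀ = P(outcome | unexposed) = 480/1643 = 0.29215
Under exogeneity and monotonicity, PS = (p₁ − p₀)/(1 − p₀).
PS = (0.44 − 0.29215) / 0.70785 ≈ 0.2089

PS ≈ 0.209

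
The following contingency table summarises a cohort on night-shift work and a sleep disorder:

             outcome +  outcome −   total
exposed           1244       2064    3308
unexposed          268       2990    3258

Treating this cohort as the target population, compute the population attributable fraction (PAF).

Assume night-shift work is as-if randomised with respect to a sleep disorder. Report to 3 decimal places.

p₁ = P(outcome | exposed) = 1244/3308 = 0.37606
p₀ = P(outcome | unexposed) = 268/3258 = 0.082259
Exposure prevalence π = 3308/6566 = 0.50381; overall risk P(Y=1) = 0.23028.
Under exogeneity, PAF = [P(Y=1) − p₀]/P(Y=1).
PAF = (0.23028 − 0.082259) / 0.23028 ≈ 0.6428

PAF ≈ 0.643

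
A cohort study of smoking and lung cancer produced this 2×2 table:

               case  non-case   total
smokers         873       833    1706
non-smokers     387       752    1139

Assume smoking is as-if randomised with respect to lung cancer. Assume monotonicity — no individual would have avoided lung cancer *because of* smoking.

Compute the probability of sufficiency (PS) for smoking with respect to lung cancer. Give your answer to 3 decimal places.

p₁ = P(outcome | exposed) = 873/1706 = 0.51172
p₀ = P(outcome | unexposed) = 387/1139 = 0.33977
Under exogeneity and monotonicity, PS = (p₁ − p₀) / (1 − p₀).
PS = (0.51172 − 0.33977) / (1 − 0.33977) = 0.17195 / 0.66023 ≈ 0.2604

PS ≈ 0.260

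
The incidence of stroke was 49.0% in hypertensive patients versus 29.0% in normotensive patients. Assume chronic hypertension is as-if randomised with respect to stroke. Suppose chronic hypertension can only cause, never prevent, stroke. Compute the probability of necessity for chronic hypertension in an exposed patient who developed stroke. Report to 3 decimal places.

p₁ = 0.49, p₀ = 0.29.
Under exogeneity and monotonicity, PN = (p₁ − p₀) / p₁.
PN = (0.49 − 0.29) / 0.49 = 0.2 / 0.49 ≈ 0.4082

PN ≈ 0.408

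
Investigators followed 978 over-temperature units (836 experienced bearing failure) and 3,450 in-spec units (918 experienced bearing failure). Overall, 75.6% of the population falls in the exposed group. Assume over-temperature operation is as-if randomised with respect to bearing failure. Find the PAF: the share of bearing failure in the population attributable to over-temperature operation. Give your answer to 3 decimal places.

PAF ≈ 0.626

p₁ = P(outcome | exposed) = 836/978 = 0.85481
p₀ = P(outcome | unexposed) = 918/3450 = 0.26609
Overall risk P(Y=1) = π·p₁ + (1−π)·p₀ = 0.756×0.85481 + 0.244×0.26609 = 0.71116.
Under exogeneity, PAF = [P(Y=1) − p₀] / P(Y=1).
PAF = (0.71116 − 0.26609) / 0.71116 ≈ 0.6258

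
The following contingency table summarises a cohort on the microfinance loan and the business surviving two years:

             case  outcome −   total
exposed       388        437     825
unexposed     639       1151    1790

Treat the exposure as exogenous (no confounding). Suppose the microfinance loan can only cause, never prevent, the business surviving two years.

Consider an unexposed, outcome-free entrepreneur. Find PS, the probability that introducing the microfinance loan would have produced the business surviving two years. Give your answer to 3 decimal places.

PS ≈ 0.176

p₁ = P(outcome | exposed) = 388/825 = 0.4703
p₀ = P(outcome | unexposed) = 639/1790 = 0.35698
Under exogeneity and monotonicity, PS = (p₁ − p₀)/(1 − p₀).
PS = (0.4703 − 0.35698) / 0.64302 ≈ 0.1762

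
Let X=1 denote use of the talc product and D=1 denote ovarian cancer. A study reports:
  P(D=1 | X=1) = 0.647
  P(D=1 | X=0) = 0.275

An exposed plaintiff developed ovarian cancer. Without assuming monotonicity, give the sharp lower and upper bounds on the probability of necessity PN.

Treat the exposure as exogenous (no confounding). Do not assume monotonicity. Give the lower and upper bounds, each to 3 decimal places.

0.575 ≤ PN ≤ 1.000

Let p₁ = 0.647, p₀ = 0.275.
Under exogeneity alone the bounds on PN are max{0,(p₁−p₀)/p₁} ≤ PN ≤ min{1,(1−p₀)/p₁}.
  lower = (p₁ − p₀)/p₁ = 0.372 / 0.647 ≈ 0.5750
  upper = min{1, (1 − p₀)/p₁} = 0.725 / 0.647 ≈ 1.1206 → capped at 1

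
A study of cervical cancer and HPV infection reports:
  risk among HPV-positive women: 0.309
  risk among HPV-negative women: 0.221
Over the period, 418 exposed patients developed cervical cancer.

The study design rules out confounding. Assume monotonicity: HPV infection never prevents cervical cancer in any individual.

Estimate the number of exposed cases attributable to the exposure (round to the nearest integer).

about 119 cases

Let p₁ = 0.309, p₀ = 0.221.
PN = (p₁ − p₀)/p₁ = (0.309 − 0.221) / 0.309 ≈ 0.28479.
Attributable cases ≈ PN × (exposed cases) = 0.28479 × 418 ≈ 119.04.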